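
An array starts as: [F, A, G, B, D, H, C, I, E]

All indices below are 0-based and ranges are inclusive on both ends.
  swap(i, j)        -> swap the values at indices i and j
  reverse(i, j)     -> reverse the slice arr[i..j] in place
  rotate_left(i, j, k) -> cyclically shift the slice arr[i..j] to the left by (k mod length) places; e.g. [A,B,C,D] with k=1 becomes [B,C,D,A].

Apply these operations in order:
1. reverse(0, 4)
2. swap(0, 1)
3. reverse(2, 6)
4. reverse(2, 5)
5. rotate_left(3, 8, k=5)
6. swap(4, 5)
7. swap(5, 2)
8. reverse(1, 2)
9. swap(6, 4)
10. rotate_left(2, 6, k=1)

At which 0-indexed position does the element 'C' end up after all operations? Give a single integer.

Answer: 3

Derivation:
After 1 (reverse(0, 4)): [D, B, G, A, F, H, C, I, E]
After 2 (swap(0, 1)): [B, D, G, A, F, H, C, I, E]
After 3 (reverse(2, 6)): [B, D, C, H, F, A, G, I, E]
After 4 (reverse(2, 5)): [B, D, A, F, H, C, G, I, E]
After 5 (rotate_left(3, 8, k=5)): [B, D, A, E, F, H, C, G, I]
After 6 (swap(4, 5)): [B, D, A, E, H, F, C, G, I]
After 7 (swap(5, 2)): [B, D, F, E, H, A, C, G, I]
After 8 (reverse(1, 2)): [B, F, D, E, H, A, C, G, I]
After 9 (swap(6, 4)): [B, F, D, E, C, A, H, G, I]
After 10 (rotate_left(2, 6, k=1)): [B, F, E, C, A, H, D, G, I]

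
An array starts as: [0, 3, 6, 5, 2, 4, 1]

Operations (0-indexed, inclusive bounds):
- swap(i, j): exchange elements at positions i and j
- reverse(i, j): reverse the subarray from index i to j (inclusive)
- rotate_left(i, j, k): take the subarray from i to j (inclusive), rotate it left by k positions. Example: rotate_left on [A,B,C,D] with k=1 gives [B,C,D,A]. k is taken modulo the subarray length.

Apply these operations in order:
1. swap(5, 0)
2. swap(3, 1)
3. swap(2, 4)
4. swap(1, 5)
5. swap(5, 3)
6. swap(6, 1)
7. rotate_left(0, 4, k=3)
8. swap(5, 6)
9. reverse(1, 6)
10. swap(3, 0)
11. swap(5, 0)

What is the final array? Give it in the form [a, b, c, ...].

Answer: [4, 3, 0, 5, 1, 2, 6]

Derivation:
After 1 (swap(5, 0)): [4, 3, 6, 5, 2, 0, 1]
After 2 (swap(3, 1)): [4, 5, 6, 3, 2, 0, 1]
After 3 (swap(2, 4)): [4, 5, 2, 3, 6, 0, 1]
After 4 (swap(1, 5)): [4, 0, 2, 3, 6, 5, 1]
After 5 (swap(5, 3)): [4, 0, 2, 5, 6, 3, 1]
After 6 (swap(6, 1)): [4, 1, 2, 5, 6, 3, 0]
After 7 (rotate_left(0, 4, k=3)): [5, 6, 4, 1, 2, 3, 0]
After 8 (swap(5, 6)): [5, 6, 4, 1, 2, 0, 3]
After 9 (reverse(1, 6)): [5, 3, 0, 2, 1, 4, 6]
After 10 (swap(3, 0)): [2, 3, 0, 5, 1, 4, 6]
After 11 (swap(5, 0)): [4, 3, 0, 5, 1, 2, 6]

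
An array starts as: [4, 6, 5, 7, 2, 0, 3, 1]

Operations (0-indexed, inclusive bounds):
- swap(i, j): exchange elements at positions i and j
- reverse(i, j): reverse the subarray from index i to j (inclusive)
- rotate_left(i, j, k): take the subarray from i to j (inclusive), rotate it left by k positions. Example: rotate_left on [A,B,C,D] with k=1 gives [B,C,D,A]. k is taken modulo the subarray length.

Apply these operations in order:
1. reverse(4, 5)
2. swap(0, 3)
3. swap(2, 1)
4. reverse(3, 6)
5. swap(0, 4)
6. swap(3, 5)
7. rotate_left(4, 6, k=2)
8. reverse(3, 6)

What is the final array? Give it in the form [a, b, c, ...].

Answer: [2, 5, 6, 3, 7, 4, 0, 1]

Derivation:
After 1 (reverse(4, 5)): [4, 6, 5, 7, 0, 2, 3, 1]
After 2 (swap(0, 3)): [7, 6, 5, 4, 0, 2, 3, 1]
After 3 (swap(2, 1)): [7, 5, 6, 4, 0, 2, 3, 1]
After 4 (reverse(3, 6)): [7, 5, 6, 3, 2, 0, 4, 1]
After 5 (swap(0, 4)): [2, 5, 6, 3, 7, 0, 4, 1]
After 6 (swap(3, 5)): [2, 5, 6, 0, 7, 3, 4, 1]
After 7 (rotate_left(4, 6, k=2)): [2, 5, 6, 0, 4, 7, 3, 1]
After 8 (reverse(3, 6)): [2, 5, 6, 3, 7, 4, 0, 1]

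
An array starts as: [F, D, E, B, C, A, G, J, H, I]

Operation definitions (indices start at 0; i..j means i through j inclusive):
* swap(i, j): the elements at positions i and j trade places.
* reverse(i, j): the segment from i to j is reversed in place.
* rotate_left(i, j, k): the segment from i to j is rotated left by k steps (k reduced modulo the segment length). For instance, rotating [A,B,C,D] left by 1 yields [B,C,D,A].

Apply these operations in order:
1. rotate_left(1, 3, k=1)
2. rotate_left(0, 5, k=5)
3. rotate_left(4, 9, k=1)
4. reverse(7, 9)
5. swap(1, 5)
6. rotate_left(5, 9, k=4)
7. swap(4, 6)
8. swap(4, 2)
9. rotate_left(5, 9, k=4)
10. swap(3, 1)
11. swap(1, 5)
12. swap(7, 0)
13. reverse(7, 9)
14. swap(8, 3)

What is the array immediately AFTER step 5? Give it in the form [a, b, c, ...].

Answer: [A, G, E, B, C, F, J, D, I, H]

Derivation:
After 1 (rotate_left(1, 3, k=1)): [F, E, B, D, C, A, G, J, H, I]
After 2 (rotate_left(0, 5, k=5)): [A, F, E, B, D, C, G, J, H, I]
After 3 (rotate_left(4, 9, k=1)): [A, F, E, B, C, G, J, H, I, D]
After 4 (reverse(7, 9)): [A, F, E, B, C, G, J, D, I, H]
After 5 (swap(1, 5)): [A, G, E, B, C, F, J, D, I, H]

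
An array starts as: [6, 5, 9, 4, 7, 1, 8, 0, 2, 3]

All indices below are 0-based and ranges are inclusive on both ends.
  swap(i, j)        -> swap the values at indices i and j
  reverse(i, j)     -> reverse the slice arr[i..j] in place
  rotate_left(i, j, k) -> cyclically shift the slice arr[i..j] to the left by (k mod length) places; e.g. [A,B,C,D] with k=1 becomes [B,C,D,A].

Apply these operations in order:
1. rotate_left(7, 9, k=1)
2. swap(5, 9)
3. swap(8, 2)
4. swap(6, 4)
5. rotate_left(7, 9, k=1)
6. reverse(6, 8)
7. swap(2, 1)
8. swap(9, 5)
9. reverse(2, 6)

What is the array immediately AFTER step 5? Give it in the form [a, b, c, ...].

Answer: [6, 5, 3, 4, 8, 0, 7, 9, 1, 2]

Derivation:
After 1 (rotate_left(7, 9, k=1)): [6, 5, 9, 4, 7, 1, 8, 2, 3, 0]
After 2 (swap(5, 9)): [6, 5, 9, 4, 7, 0, 8, 2, 3, 1]
After 3 (swap(8, 2)): [6, 5, 3, 4, 7, 0, 8, 2, 9, 1]
After 4 (swap(6, 4)): [6, 5, 3, 4, 8, 0, 7, 2, 9, 1]
After 5 (rotate_left(7, 9, k=1)): [6, 5, 3, 4, 8, 0, 7, 9, 1, 2]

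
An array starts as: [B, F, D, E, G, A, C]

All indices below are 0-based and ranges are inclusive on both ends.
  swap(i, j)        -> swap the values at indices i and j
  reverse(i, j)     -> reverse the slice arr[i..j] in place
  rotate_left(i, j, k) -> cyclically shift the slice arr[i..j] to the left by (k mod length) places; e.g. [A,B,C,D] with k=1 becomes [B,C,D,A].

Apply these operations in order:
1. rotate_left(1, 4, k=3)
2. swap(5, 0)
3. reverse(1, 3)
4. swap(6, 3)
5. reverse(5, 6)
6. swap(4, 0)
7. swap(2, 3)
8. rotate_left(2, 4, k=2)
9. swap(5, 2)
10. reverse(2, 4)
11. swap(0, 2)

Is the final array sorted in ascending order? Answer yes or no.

Answer: no

Derivation:
After 1 (rotate_left(1, 4, k=3)): [B, G, F, D, E, A, C]
After 2 (swap(5, 0)): [A, G, F, D, E, B, C]
After 3 (reverse(1, 3)): [A, D, F, G, E, B, C]
After 4 (swap(6, 3)): [A, D, F, C, E, B, G]
After 5 (reverse(5, 6)): [A, D, F, C, E, G, B]
After 6 (swap(4, 0)): [E, D, F, C, A, G, B]
After 7 (swap(2, 3)): [E, D, C, F, A, G, B]
After 8 (rotate_left(2, 4, k=2)): [E, D, A, C, F, G, B]
After 9 (swap(5, 2)): [E, D, G, C, F, A, B]
After 10 (reverse(2, 4)): [E, D, F, C, G, A, B]
After 11 (swap(0, 2)): [F, D, E, C, G, A, B]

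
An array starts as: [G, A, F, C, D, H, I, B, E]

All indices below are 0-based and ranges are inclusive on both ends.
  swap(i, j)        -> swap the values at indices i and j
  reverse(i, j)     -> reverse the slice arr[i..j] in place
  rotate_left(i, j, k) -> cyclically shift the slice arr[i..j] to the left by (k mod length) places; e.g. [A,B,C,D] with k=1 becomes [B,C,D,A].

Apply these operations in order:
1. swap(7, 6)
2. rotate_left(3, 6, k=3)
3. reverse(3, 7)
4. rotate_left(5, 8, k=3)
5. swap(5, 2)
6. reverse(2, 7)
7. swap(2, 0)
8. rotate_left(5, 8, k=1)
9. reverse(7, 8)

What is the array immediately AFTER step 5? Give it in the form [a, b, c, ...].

Answer: [G, A, E, I, H, F, D, C, B]

Derivation:
After 1 (swap(7, 6)): [G, A, F, C, D, H, B, I, E]
After 2 (rotate_left(3, 6, k=3)): [G, A, F, B, C, D, H, I, E]
After 3 (reverse(3, 7)): [G, A, F, I, H, D, C, B, E]
After 4 (rotate_left(5, 8, k=3)): [G, A, F, I, H, E, D, C, B]
After 5 (swap(5, 2)): [G, A, E, I, H, F, D, C, B]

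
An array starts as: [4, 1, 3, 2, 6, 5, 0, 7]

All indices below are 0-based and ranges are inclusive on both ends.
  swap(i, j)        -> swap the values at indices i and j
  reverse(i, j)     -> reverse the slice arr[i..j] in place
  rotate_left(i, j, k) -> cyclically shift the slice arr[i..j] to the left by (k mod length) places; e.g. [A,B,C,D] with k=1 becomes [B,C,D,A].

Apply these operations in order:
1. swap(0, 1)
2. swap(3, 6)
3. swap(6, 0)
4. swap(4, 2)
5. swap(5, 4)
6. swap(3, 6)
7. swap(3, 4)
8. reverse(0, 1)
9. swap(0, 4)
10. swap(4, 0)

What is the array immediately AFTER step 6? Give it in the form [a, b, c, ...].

After 1 (swap(0, 1)): [1, 4, 3, 2, 6, 5, 0, 7]
After 2 (swap(3, 6)): [1, 4, 3, 0, 6, 5, 2, 7]
After 3 (swap(6, 0)): [2, 4, 3, 0, 6, 5, 1, 7]
After 4 (swap(4, 2)): [2, 4, 6, 0, 3, 5, 1, 7]
After 5 (swap(5, 4)): [2, 4, 6, 0, 5, 3, 1, 7]
After 6 (swap(3, 6)): [2, 4, 6, 1, 5, 3, 0, 7]

Answer: [2, 4, 6, 1, 5, 3, 0, 7]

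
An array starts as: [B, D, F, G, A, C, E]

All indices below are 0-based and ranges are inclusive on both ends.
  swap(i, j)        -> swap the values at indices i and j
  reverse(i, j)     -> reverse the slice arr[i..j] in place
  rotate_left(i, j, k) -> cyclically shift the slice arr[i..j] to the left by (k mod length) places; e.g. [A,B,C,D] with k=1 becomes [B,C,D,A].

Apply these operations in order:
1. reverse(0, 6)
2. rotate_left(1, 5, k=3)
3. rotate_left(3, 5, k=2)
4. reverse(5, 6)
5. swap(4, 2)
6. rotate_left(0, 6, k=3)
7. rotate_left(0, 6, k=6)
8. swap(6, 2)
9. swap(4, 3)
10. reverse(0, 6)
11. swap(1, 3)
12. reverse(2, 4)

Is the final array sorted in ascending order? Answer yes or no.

After 1 (reverse(0, 6)): [E, C, A, G, F, D, B]
After 2 (rotate_left(1, 5, k=3)): [E, F, D, C, A, G, B]
After 3 (rotate_left(3, 5, k=2)): [E, F, D, G, C, A, B]
After 4 (reverse(5, 6)): [E, F, D, G, C, B, A]
After 5 (swap(4, 2)): [E, F, C, G, D, B, A]
After 6 (rotate_left(0, 6, k=3)): [G, D, B, A, E, F, C]
After 7 (rotate_left(0, 6, k=6)): [C, G, D, B, A, E, F]
After 8 (swap(6, 2)): [C, G, F, B, A, E, D]
After 9 (swap(4, 3)): [C, G, F, A, B, E, D]
After 10 (reverse(0, 6)): [D, E, B, A, F, G, C]
After 11 (swap(1, 3)): [D, A, B, E, F, G, C]
After 12 (reverse(2, 4)): [D, A, F, E, B, G, C]

Answer: no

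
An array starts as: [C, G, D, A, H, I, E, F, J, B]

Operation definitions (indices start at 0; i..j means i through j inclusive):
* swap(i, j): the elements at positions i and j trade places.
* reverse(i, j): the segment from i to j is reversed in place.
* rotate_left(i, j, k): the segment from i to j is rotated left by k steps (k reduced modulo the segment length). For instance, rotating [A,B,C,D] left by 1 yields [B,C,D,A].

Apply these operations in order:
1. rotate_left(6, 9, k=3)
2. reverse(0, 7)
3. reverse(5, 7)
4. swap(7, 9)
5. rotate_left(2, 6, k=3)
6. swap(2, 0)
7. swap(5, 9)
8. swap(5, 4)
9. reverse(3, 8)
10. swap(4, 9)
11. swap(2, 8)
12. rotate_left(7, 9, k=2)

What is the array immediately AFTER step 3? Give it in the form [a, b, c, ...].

After 1 (rotate_left(6, 9, k=3)): [C, G, D, A, H, I, B, E, F, J]
After 2 (reverse(0, 7)): [E, B, I, H, A, D, G, C, F, J]
After 3 (reverse(5, 7)): [E, B, I, H, A, C, G, D, F, J]

Answer: [E, B, I, H, A, C, G, D, F, J]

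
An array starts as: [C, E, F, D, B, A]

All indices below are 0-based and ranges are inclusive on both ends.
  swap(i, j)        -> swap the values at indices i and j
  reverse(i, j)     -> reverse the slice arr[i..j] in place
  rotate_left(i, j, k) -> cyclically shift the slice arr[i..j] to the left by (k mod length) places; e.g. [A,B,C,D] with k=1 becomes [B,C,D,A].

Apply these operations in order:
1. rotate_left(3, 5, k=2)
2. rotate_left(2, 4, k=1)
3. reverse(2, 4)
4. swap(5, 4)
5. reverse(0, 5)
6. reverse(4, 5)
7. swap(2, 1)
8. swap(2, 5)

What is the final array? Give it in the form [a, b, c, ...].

Answer: [A, D, E, F, C, B]

Derivation:
After 1 (rotate_left(3, 5, k=2)): [C, E, F, A, D, B]
After 2 (rotate_left(2, 4, k=1)): [C, E, A, D, F, B]
After 3 (reverse(2, 4)): [C, E, F, D, A, B]
After 4 (swap(5, 4)): [C, E, F, D, B, A]
After 5 (reverse(0, 5)): [A, B, D, F, E, C]
After 6 (reverse(4, 5)): [A, B, D, F, C, E]
After 7 (swap(2, 1)): [A, D, B, F, C, E]
After 8 (swap(2, 5)): [A, D, E, F, C, B]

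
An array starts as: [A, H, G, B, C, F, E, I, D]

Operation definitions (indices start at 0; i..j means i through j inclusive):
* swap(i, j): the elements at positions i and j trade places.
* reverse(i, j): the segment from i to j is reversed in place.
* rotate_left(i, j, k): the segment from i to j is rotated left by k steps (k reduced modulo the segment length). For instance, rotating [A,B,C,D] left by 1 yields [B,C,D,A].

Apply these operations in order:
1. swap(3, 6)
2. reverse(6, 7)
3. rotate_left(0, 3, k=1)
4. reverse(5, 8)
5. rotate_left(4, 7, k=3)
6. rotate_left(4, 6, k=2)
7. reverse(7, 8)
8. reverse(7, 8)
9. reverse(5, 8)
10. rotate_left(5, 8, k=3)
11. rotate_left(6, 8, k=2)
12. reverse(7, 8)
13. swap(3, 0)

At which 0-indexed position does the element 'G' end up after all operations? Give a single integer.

After 1 (swap(3, 6)): [A, H, G, E, C, F, B, I, D]
After 2 (reverse(6, 7)): [A, H, G, E, C, F, I, B, D]
After 3 (rotate_left(0, 3, k=1)): [H, G, E, A, C, F, I, B, D]
After 4 (reverse(5, 8)): [H, G, E, A, C, D, B, I, F]
After 5 (rotate_left(4, 7, k=3)): [H, G, E, A, I, C, D, B, F]
After 6 (rotate_left(4, 6, k=2)): [H, G, E, A, D, I, C, B, F]
After 7 (reverse(7, 8)): [H, G, E, A, D, I, C, F, B]
After 8 (reverse(7, 8)): [H, G, E, A, D, I, C, B, F]
After 9 (reverse(5, 8)): [H, G, E, A, D, F, B, C, I]
After 10 (rotate_left(5, 8, k=3)): [H, G, E, A, D, I, F, B, C]
After 11 (rotate_left(6, 8, k=2)): [H, G, E, A, D, I, C, F, B]
After 12 (reverse(7, 8)): [H, G, E, A, D, I, C, B, F]
After 13 (swap(3, 0)): [A, G, E, H, D, I, C, B, F]

Answer: 1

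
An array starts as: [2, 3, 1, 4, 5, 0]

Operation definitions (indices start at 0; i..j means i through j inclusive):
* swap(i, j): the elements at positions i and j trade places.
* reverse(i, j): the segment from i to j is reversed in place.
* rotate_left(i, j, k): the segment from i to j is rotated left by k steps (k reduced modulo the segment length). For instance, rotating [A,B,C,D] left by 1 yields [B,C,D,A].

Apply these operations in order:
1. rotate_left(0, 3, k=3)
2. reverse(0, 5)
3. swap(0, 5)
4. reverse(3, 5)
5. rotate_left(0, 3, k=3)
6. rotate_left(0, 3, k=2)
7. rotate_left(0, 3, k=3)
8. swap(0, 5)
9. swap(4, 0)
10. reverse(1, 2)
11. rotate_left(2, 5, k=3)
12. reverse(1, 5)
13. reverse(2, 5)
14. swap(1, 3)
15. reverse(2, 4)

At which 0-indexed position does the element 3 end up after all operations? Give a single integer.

After 1 (rotate_left(0, 3, k=3)): [4, 2, 3, 1, 5, 0]
After 2 (reverse(0, 5)): [0, 5, 1, 3, 2, 4]
After 3 (swap(0, 5)): [4, 5, 1, 3, 2, 0]
After 4 (reverse(3, 5)): [4, 5, 1, 0, 2, 3]
After 5 (rotate_left(0, 3, k=3)): [0, 4, 5, 1, 2, 3]
After 6 (rotate_left(0, 3, k=2)): [5, 1, 0, 4, 2, 3]
After 7 (rotate_left(0, 3, k=3)): [4, 5, 1, 0, 2, 3]
After 8 (swap(0, 5)): [3, 5, 1, 0, 2, 4]
After 9 (swap(4, 0)): [2, 5, 1, 0, 3, 4]
After 10 (reverse(1, 2)): [2, 1, 5, 0, 3, 4]
After 11 (rotate_left(2, 5, k=3)): [2, 1, 4, 5, 0, 3]
After 12 (reverse(1, 5)): [2, 3, 0, 5, 4, 1]
After 13 (reverse(2, 5)): [2, 3, 1, 4, 5, 0]
After 14 (swap(1, 3)): [2, 4, 1, 3, 5, 0]
After 15 (reverse(2, 4)): [2, 4, 5, 3, 1, 0]

Answer: 3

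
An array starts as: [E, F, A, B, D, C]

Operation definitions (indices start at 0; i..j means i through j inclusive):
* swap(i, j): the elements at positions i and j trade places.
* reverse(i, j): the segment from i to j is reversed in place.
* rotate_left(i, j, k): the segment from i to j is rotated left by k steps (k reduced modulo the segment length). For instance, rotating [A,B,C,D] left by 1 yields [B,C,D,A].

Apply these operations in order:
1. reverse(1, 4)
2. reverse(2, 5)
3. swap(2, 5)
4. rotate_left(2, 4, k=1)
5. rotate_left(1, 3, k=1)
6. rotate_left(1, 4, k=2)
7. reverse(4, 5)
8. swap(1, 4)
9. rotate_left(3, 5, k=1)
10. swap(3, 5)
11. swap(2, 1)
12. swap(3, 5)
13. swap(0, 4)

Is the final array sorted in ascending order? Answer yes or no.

Answer: yes

Derivation:
After 1 (reverse(1, 4)): [E, D, B, A, F, C]
After 2 (reverse(2, 5)): [E, D, C, F, A, B]
After 3 (swap(2, 5)): [E, D, B, F, A, C]
After 4 (rotate_left(2, 4, k=1)): [E, D, F, A, B, C]
After 5 (rotate_left(1, 3, k=1)): [E, F, A, D, B, C]
After 6 (rotate_left(1, 4, k=2)): [E, D, B, F, A, C]
After 7 (reverse(4, 5)): [E, D, B, F, C, A]
After 8 (swap(1, 4)): [E, C, B, F, D, A]
After 9 (rotate_left(3, 5, k=1)): [E, C, B, D, A, F]
After 10 (swap(3, 5)): [E, C, B, F, A, D]
After 11 (swap(2, 1)): [E, B, C, F, A, D]
After 12 (swap(3, 5)): [E, B, C, D, A, F]
After 13 (swap(0, 4)): [A, B, C, D, E, F]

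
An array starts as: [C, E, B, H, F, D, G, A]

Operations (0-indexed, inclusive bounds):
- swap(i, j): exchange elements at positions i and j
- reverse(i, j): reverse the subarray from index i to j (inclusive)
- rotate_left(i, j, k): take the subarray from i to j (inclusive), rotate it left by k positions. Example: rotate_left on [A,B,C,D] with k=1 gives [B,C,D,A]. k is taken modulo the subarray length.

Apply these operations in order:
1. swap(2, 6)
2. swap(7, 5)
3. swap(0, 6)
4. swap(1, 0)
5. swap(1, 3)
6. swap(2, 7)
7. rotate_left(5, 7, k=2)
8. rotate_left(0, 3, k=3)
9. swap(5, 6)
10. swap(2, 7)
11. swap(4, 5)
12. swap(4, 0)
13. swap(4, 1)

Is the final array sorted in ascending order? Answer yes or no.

After 1 (swap(2, 6)): [C, E, G, H, F, D, B, A]
After 2 (swap(7, 5)): [C, E, G, H, F, A, B, D]
After 3 (swap(0, 6)): [B, E, G, H, F, A, C, D]
After 4 (swap(1, 0)): [E, B, G, H, F, A, C, D]
After 5 (swap(1, 3)): [E, H, G, B, F, A, C, D]
After 6 (swap(2, 7)): [E, H, D, B, F, A, C, G]
After 7 (rotate_left(5, 7, k=2)): [E, H, D, B, F, G, A, C]
After 8 (rotate_left(0, 3, k=3)): [B, E, H, D, F, G, A, C]
After 9 (swap(5, 6)): [B, E, H, D, F, A, G, C]
After 10 (swap(2, 7)): [B, E, C, D, F, A, G, H]
After 11 (swap(4, 5)): [B, E, C, D, A, F, G, H]
After 12 (swap(4, 0)): [A, E, C, D, B, F, G, H]
After 13 (swap(4, 1)): [A, B, C, D, E, F, G, H]

Answer: yes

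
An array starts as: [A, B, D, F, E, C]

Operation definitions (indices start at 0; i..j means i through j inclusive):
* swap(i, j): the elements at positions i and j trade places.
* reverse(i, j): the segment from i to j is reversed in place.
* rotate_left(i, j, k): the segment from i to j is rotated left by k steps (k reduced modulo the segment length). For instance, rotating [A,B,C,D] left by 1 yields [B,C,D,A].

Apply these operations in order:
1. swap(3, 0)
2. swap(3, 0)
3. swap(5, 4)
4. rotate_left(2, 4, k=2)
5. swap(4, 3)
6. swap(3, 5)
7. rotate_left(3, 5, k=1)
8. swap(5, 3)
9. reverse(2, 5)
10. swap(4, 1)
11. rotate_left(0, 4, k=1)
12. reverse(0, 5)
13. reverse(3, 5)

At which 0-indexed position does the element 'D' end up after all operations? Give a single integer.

After 1 (swap(3, 0)): [F, B, D, A, E, C]
After 2 (swap(3, 0)): [A, B, D, F, E, C]
After 3 (swap(5, 4)): [A, B, D, F, C, E]
After 4 (rotate_left(2, 4, k=2)): [A, B, C, D, F, E]
After 5 (swap(4, 3)): [A, B, C, F, D, E]
After 6 (swap(3, 5)): [A, B, C, E, D, F]
After 7 (rotate_left(3, 5, k=1)): [A, B, C, D, F, E]
After 8 (swap(5, 3)): [A, B, C, E, F, D]
After 9 (reverse(2, 5)): [A, B, D, F, E, C]
After 10 (swap(4, 1)): [A, E, D, F, B, C]
After 11 (rotate_left(0, 4, k=1)): [E, D, F, B, A, C]
After 12 (reverse(0, 5)): [C, A, B, F, D, E]
After 13 (reverse(3, 5)): [C, A, B, E, D, F]

Answer: 4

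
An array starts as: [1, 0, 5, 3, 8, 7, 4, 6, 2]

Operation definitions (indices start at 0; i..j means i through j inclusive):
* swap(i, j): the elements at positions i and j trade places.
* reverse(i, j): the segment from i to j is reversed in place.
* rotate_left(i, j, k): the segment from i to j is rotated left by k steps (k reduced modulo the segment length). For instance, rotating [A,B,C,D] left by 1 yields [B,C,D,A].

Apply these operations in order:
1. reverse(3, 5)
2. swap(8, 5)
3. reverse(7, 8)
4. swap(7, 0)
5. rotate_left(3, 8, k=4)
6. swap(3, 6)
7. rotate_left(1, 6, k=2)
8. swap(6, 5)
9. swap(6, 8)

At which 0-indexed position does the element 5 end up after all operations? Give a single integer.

After 1 (reverse(3, 5)): [1, 0, 5, 7, 8, 3, 4, 6, 2]
After 2 (swap(8, 5)): [1, 0, 5, 7, 8, 2, 4, 6, 3]
After 3 (reverse(7, 8)): [1, 0, 5, 7, 8, 2, 4, 3, 6]
After 4 (swap(7, 0)): [3, 0, 5, 7, 8, 2, 4, 1, 6]
After 5 (rotate_left(3, 8, k=4)): [3, 0, 5, 1, 6, 7, 8, 2, 4]
After 6 (swap(3, 6)): [3, 0, 5, 8, 6, 7, 1, 2, 4]
After 7 (rotate_left(1, 6, k=2)): [3, 8, 6, 7, 1, 0, 5, 2, 4]
After 8 (swap(6, 5)): [3, 8, 6, 7, 1, 5, 0, 2, 4]
After 9 (swap(6, 8)): [3, 8, 6, 7, 1, 5, 4, 2, 0]

Answer: 5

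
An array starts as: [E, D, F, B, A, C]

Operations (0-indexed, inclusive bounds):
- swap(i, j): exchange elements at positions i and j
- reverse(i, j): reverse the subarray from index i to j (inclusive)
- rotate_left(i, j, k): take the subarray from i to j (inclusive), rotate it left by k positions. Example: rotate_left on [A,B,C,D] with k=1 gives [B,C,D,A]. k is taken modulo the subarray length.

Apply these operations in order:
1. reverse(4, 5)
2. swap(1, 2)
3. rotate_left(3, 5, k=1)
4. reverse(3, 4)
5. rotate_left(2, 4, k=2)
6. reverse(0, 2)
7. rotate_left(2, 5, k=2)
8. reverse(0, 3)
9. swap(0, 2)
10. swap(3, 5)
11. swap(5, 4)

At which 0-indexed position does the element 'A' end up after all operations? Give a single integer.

Answer: 1

Derivation:
After 1 (reverse(4, 5)): [E, D, F, B, C, A]
After 2 (swap(1, 2)): [E, F, D, B, C, A]
After 3 (rotate_left(3, 5, k=1)): [E, F, D, C, A, B]
After 4 (reverse(3, 4)): [E, F, D, A, C, B]
After 5 (rotate_left(2, 4, k=2)): [E, F, C, D, A, B]
After 6 (reverse(0, 2)): [C, F, E, D, A, B]
After 7 (rotate_left(2, 5, k=2)): [C, F, A, B, E, D]
After 8 (reverse(0, 3)): [B, A, F, C, E, D]
After 9 (swap(0, 2)): [F, A, B, C, E, D]
After 10 (swap(3, 5)): [F, A, B, D, E, C]
After 11 (swap(5, 4)): [F, A, B, D, C, E]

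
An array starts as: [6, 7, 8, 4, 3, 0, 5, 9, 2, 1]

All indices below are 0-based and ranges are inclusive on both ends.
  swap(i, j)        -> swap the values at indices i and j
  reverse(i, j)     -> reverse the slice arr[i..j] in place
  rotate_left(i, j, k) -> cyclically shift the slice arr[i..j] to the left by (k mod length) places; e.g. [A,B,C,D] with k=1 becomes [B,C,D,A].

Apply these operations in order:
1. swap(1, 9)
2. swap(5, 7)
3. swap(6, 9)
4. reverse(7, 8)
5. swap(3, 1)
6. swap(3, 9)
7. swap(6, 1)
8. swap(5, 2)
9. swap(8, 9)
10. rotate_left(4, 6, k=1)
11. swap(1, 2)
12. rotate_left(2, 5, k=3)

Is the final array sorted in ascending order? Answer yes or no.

Answer: no

Derivation:
After 1 (swap(1, 9)): [6, 1, 8, 4, 3, 0, 5, 9, 2, 7]
After 2 (swap(5, 7)): [6, 1, 8, 4, 3, 9, 5, 0, 2, 7]
After 3 (swap(6, 9)): [6, 1, 8, 4, 3, 9, 7, 0, 2, 5]
After 4 (reverse(7, 8)): [6, 1, 8, 4, 3, 9, 7, 2, 0, 5]
After 5 (swap(3, 1)): [6, 4, 8, 1, 3, 9, 7, 2, 0, 5]
After 6 (swap(3, 9)): [6, 4, 8, 5, 3, 9, 7, 2, 0, 1]
After 7 (swap(6, 1)): [6, 7, 8, 5, 3, 9, 4, 2, 0, 1]
After 8 (swap(5, 2)): [6, 7, 9, 5, 3, 8, 4, 2, 0, 1]
After 9 (swap(8, 9)): [6, 7, 9, 5, 3, 8, 4, 2, 1, 0]
After 10 (rotate_left(4, 6, k=1)): [6, 7, 9, 5, 8, 4, 3, 2, 1, 0]
After 11 (swap(1, 2)): [6, 9, 7, 5, 8, 4, 3, 2, 1, 0]
After 12 (rotate_left(2, 5, k=3)): [6, 9, 4, 7, 5, 8, 3, 2, 1, 0]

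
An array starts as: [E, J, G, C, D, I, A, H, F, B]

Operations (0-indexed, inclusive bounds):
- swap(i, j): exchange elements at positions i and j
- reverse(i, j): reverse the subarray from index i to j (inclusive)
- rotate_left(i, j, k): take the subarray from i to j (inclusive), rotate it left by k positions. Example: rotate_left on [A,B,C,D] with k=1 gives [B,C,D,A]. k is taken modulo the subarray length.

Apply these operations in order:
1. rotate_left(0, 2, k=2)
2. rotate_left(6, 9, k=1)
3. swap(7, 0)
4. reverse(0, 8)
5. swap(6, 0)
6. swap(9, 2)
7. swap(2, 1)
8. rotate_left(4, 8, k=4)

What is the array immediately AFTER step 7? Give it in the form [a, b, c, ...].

After 1 (rotate_left(0, 2, k=2)): [G, E, J, C, D, I, A, H, F, B]
After 2 (rotate_left(6, 9, k=1)): [G, E, J, C, D, I, H, F, B, A]
After 3 (swap(7, 0)): [F, E, J, C, D, I, H, G, B, A]
After 4 (reverse(0, 8)): [B, G, H, I, D, C, J, E, F, A]
After 5 (swap(6, 0)): [J, G, H, I, D, C, B, E, F, A]
After 6 (swap(9, 2)): [J, G, A, I, D, C, B, E, F, H]
After 7 (swap(2, 1)): [J, A, G, I, D, C, B, E, F, H]

Answer: [J, A, G, I, D, C, B, E, F, H]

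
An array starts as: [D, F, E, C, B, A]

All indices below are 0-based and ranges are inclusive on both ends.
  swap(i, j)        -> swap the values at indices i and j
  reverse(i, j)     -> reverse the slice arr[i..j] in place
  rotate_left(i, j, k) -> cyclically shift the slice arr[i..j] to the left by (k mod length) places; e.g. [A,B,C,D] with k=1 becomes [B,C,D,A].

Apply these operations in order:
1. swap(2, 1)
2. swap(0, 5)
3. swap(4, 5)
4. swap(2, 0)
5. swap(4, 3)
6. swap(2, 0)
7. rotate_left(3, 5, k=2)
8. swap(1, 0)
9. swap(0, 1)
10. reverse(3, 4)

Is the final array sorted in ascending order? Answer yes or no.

After 1 (swap(2, 1)): [D, E, F, C, B, A]
After 2 (swap(0, 5)): [A, E, F, C, B, D]
After 3 (swap(4, 5)): [A, E, F, C, D, B]
After 4 (swap(2, 0)): [F, E, A, C, D, B]
After 5 (swap(4, 3)): [F, E, A, D, C, B]
After 6 (swap(2, 0)): [A, E, F, D, C, B]
After 7 (rotate_left(3, 5, k=2)): [A, E, F, B, D, C]
After 8 (swap(1, 0)): [E, A, F, B, D, C]
After 9 (swap(0, 1)): [A, E, F, B, D, C]
After 10 (reverse(3, 4)): [A, E, F, D, B, C]

Answer: no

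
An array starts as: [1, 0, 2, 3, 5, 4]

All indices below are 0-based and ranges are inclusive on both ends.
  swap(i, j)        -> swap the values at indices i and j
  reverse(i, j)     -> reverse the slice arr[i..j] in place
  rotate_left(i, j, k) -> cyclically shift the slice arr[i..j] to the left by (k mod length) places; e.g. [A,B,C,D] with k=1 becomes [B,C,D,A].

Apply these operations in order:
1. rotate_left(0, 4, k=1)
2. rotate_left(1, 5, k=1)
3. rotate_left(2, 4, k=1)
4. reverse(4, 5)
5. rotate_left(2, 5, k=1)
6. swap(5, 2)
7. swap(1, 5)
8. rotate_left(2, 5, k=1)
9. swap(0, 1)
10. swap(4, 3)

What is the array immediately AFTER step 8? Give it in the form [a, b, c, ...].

Answer: [0, 4, 2, 5, 3, 1]

Derivation:
After 1 (rotate_left(0, 4, k=1)): [0, 2, 3, 5, 1, 4]
After 2 (rotate_left(1, 5, k=1)): [0, 3, 5, 1, 4, 2]
After 3 (rotate_left(2, 4, k=1)): [0, 3, 1, 4, 5, 2]
After 4 (reverse(4, 5)): [0, 3, 1, 4, 2, 5]
After 5 (rotate_left(2, 5, k=1)): [0, 3, 4, 2, 5, 1]
After 6 (swap(5, 2)): [0, 3, 1, 2, 5, 4]
After 7 (swap(1, 5)): [0, 4, 1, 2, 5, 3]
After 8 (rotate_left(2, 5, k=1)): [0, 4, 2, 5, 3, 1]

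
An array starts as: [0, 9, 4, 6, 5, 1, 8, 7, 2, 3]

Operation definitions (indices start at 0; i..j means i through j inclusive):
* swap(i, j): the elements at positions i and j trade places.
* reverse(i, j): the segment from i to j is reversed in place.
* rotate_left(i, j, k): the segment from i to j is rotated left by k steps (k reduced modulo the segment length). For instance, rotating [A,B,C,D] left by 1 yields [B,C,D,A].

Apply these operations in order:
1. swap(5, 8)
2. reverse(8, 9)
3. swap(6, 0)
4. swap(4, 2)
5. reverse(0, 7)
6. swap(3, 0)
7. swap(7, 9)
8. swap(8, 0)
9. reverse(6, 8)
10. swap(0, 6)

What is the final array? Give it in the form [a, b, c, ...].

Answer: [4, 0, 2, 7, 6, 5, 3, 1, 9, 8]

Derivation:
After 1 (swap(5, 8)): [0, 9, 4, 6, 5, 2, 8, 7, 1, 3]
After 2 (reverse(8, 9)): [0, 9, 4, 6, 5, 2, 8, 7, 3, 1]
After 3 (swap(6, 0)): [8, 9, 4, 6, 5, 2, 0, 7, 3, 1]
After 4 (swap(4, 2)): [8, 9, 5, 6, 4, 2, 0, 7, 3, 1]
After 5 (reverse(0, 7)): [7, 0, 2, 4, 6, 5, 9, 8, 3, 1]
After 6 (swap(3, 0)): [4, 0, 2, 7, 6, 5, 9, 8, 3, 1]
After 7 (swap(7, 9)): [4, 0, 2, 7, 6, 5, 9, 1, 3, 8]
After 8 (swap(8, 0)): [3, 0, 2, 7, 6, 5, 9, 1, 4, 8]
After 9 (reverse(6, 8)): [3, 0, 2, 7, 6, 5, 4, 1, 9, 8]
After 10 (swap(0, 6)): [4, 0, 2, 7, 6, 5, 3, 1, 9, 8]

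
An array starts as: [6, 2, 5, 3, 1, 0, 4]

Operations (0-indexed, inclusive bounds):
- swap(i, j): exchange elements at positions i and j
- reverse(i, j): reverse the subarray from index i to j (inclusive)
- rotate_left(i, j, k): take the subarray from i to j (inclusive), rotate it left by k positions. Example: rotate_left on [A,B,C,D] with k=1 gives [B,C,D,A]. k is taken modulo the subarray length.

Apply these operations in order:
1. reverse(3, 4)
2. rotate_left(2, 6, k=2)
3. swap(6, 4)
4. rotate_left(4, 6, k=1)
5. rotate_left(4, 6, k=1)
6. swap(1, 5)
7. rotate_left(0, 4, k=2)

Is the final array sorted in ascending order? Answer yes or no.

After 1 (reverse(3, 4)): [6, 2, 5, 1, 3, 0, 4]
After 2 (rotate_left(2, 6, k=2)): [6, 2, 3, 0, 4, 5, 1]
After 3 (swap(6, 4)): [6, 2, 3, 0, 1, 5, 4]
After 4 (rotate_left(4, 6, k=1)): [6, 2, 3, 0, 5, 4, 1]
After 5 (rotate_left(4, 6, k=1)): [6, 2, 3, 0, 4, 1, 5]
After 6 (swap(1, 5)): [6, 1, 3, 0, 4, 2, 5]
After 7 (rotate_left(0, 4, k=2)): [3, 0, 4, 6, 1, 2, 5]

Answer: no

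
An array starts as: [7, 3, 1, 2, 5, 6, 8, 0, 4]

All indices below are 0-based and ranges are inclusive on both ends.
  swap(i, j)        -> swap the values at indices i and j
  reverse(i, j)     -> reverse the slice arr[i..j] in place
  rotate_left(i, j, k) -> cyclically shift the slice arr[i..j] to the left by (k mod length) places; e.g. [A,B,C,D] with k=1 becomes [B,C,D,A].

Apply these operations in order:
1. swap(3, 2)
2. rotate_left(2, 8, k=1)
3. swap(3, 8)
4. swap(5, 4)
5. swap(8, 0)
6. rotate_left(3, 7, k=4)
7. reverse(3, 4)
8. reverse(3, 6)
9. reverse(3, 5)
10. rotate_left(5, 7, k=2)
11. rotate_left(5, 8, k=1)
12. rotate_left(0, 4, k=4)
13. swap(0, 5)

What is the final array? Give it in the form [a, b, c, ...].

After 1 (swap(3, 2)): [7, 3, 2, 1, 5, 6, 8, 0, 4]
After 2 (rotate_left(2, 8, k=1)): [7, 3, 1, 5, 6, 8, 0, 4, 2]
After 3 (swap(3, 8)): [7, 3, 1, 2, 6, 8, 0, 4, 5]
After 4 (swap(5, 4)): [7, 3, 1, 2, 8, 6, 0, 4, 5]
After 5 (swap(8, 0)): [5, 3, 1, 2, 8, 6, 0, 4, 7]
After 6 (rotate_left(3, 7, k=4)): [5, 3, 1, 4, 2, 8, 6, 0, 7]
After 7 (reverse(3, 4)): [5, 3, 1, 2, 4, 8, 6, 0, 7]
After 8 (reverse(3, 6)): [5, 3, 1, 6, 8, 4, 2, 0, 7]
After 9 (reverse(3, 5)): [5, 3, 1, 4, 8, 6, 2, 0, 7]
After 10 (rotate_left(5, 7, k=2)): [5, 3, 1, 4, 8, 0, 6, 2, 7]
After 11 (rotate_left(5, 8, k=1)): [5, 3, 1, 4, 8, 6, 2, 7, 0]
After 12 (rotate_left(0, 4, k=4)): [8, 5, 3, 1, 4, 6, 2, 7, 0]
After 13 (swap(0, 5)): [6, 5, 3, 1, 4, 8, 2, 7, 0]

Answer: [6, 5, 3, 1, 4, 8, 2, 7, 0]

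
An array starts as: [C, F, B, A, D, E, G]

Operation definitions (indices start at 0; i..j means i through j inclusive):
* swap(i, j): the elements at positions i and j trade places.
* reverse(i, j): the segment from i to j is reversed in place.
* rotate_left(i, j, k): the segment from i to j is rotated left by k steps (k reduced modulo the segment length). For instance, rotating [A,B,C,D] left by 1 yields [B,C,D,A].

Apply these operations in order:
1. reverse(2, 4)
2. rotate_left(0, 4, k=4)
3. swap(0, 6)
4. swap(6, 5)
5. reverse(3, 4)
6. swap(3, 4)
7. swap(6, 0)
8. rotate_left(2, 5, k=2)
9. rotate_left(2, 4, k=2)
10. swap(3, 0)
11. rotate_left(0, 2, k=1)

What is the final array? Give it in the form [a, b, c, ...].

Answer: [C, F, A, E, B, D, G]

Derivation:
After 1 (reverse(2, 4)): [C, F, D, A, B, E, G]
After 2 (rotate_left(0, 4, k=4)): [B, C, F, D, A, E, G]
After 3 (swap(0, 6)): [G, C, F, D, A, E, B]
After 4 (swap(6, 5)): [G, C, F, D, A, B, E]
After 5 (reverse(3, 4)): [G, C, F, A, D, B, E]
After 6 (swap(3, 4)): [G, C, F, D, A, B, E]
After 7 (swap(6, 0)): [E, C, F, D, A, B, G]
After 8 (rotate_left(2, 5, k=2)): [E, C, A, B, F, D, G]
After 9 (rotate_left(2, 4, k=2)): [E, C, F, A, B, D, G]
After 10 (swap(3, 0)): [A, C, F, E, B, D, G]
After 11 (rotate_left(0, 2, k=1)): [C, F, A, E, B, D, G]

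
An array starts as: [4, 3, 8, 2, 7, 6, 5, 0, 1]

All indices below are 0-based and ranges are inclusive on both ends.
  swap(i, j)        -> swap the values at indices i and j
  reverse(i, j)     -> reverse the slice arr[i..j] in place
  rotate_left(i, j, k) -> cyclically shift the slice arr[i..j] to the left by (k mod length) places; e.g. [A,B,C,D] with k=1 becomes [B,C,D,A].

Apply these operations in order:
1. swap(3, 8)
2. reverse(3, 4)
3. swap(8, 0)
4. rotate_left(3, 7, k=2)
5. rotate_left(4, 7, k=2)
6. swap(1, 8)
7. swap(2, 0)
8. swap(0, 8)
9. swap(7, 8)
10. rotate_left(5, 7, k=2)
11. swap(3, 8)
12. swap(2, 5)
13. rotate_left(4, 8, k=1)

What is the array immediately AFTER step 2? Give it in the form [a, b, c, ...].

After 1 (swap(3, 8)): [4, 3, 8, 1, 7, 6, 5, 0, 2]
After 2 (reverse(3, 4)): [4, 3, 8, 7, 1, 6, 5, 0, 2]

Answer: [4, 3, 8, 7, 1, 6, 5, 0, 2]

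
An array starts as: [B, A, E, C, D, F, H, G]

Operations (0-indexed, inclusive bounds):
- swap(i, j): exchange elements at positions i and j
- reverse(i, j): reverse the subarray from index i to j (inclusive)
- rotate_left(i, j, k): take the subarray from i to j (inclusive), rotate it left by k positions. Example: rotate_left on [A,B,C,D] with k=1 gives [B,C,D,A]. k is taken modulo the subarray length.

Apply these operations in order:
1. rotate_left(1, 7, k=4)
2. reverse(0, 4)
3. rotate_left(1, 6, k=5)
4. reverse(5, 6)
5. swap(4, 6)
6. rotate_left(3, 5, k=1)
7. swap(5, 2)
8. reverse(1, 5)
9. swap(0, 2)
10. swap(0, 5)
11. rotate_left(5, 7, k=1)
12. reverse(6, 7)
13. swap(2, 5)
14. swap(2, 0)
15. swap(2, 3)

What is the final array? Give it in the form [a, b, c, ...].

Answer: [F, G, B, C, H, A, E, D]

Derivation:
After 1 (rotate_left(1, 7, k=4)): [B, F, H, G, A, E, C, D]
After 2 (reverse(0, 4)): [A, G, H, F, B, E, C, D]
After 3 (rotate_left(1, 6, k=5)): [A, C, G, H, F, B, E, D]
After 4 (reverse(5, 6)): [A, C, G, H, F, E, B, D]
After 5 (swap(4, 6)): [A, C, G, H, B, E, F, D]
After 6 (rotate_left(3, 5, k=1)): [A, C, G, B, E, H, F, D]
After 7 (swap(5, 2)): [A, C, H, B, E, G, F, D]
After 8 (reverse(1, 5)): [A, G, E, B, H, C, F, D]
After 9 (swap(0, 2)): [E, G, A, B, H, C, F, D]
After 10 (swap(0, 5)): [C, G, A, B, H, E, F, D]
After 11 (rotate_left(5, 7, k=1)): [C, G, A, B, H, F, D, E]
After 12 (reverse(6, 7)): [C, G, A, B, H, F, E, D]
After 13 (swap(2, 5)): [C, G, F, B, H, A, E, D]
After 14 (swap(2, 0)): [F, G, C, B, H, A, E, D]
After 15 (swap(2, 3)): [F, G, B, C, H, A, E, D]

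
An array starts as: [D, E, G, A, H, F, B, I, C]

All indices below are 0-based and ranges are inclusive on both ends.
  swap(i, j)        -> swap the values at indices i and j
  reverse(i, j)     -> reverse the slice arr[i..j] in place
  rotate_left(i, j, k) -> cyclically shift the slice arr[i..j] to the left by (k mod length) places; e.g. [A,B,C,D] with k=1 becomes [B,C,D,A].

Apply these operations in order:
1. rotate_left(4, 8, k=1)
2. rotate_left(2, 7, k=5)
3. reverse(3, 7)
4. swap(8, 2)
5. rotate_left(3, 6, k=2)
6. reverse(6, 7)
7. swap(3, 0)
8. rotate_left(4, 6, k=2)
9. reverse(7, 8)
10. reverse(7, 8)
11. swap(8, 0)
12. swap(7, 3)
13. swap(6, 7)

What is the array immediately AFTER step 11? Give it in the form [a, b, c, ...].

After 1 (rotate_left(4, 8, k=1)): [D, E, G, A, F, B, I, C, H]
After 2 (rotate_left(2, 7, k=5)): [D, E, C, G, A, F, B, I, H]
After 3 (reverse(3, 7)): [D, E, C, I, B, F, A, G, H]
After 4 (swap(8, 2)): [D, E, H, I, B, F, A, G, C]
After 5 (rotate_left(3, 6, k=2)): [D, E, H, F, A, I, B, G, C]
After 6 (reverse(6, 7)): [D, E, H, F, A, I, G, B, C]
After 7 (swap(3, 0)): [F, E, H, D, A, I, G, B, C]
After 8 (rotate_left(4, 6, k=2)): [F, E, H, D, G, A, I, B, C]
After 9 (reverse(7, 8)): [F, E, H, D, G, A, I, C, B]
After 10 (reverse(7, 8)): [F, E, H, D, G, A, I, B, C]
After 11 (swap(8, 0)): [C, E, H, D, G, A, I, B, F]

Answer: [C, E, H, D, G, A, I, B, F]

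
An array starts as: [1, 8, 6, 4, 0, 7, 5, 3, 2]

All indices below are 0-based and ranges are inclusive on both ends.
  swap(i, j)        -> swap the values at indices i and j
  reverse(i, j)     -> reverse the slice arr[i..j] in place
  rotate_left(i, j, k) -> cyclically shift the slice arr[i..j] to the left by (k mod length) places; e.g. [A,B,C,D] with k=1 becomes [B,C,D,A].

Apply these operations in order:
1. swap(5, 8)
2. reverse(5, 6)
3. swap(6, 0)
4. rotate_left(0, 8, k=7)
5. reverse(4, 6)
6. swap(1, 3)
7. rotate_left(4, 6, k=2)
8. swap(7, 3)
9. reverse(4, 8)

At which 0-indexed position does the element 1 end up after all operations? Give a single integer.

After 1 (swap(5, 8)): [1, 8, 6, 4, 0, 2, 5, 3, 7]
After 2 (reverse(5, 6)): [1, 8, 6, 4, 0, 5, 2, 3, 7]
After 3 (swap(6, 0)): [2, 8, 6, 4, 0, 5, 1, 3, 7]
After 4 (rotate_left(0, 8, k=7)): [3, 7, 2, 8, 6, 4, 0, 5, 1]
After 5 (reverse(4, 6)): [3, 7, 2, 8, 0, 4, 6, 5, 1]
After 6 (swap(1, 3)): [3, 8, 2, 7, 0, 4, 6, 5, 1]
After 7 (rotate_left(4, 6, k=2)): [3, 8, 2, 7, 6, 0, 4, 5, 1]
After 8 (swap(7, 3)): [3, 8, 2, 5, 6, 0, 4, 7, 1]
After 9 (reverse(4, 8)): [3, 8, 2, 5, 1, 7, 4, 0, 6]

Answer: 4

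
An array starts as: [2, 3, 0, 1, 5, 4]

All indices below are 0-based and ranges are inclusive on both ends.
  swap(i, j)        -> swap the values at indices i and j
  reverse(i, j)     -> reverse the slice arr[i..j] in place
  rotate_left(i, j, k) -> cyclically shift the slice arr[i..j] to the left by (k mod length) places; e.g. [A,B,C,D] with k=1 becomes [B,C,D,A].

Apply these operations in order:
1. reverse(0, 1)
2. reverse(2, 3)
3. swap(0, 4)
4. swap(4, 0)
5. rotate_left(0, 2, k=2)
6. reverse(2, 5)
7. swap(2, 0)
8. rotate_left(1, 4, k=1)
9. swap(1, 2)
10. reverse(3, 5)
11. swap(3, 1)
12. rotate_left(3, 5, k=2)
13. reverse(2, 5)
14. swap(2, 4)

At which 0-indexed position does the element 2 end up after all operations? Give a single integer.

Answer: 1

Derivation:
After 1 (reverse(0, 1)): [3, 2, 0, 1, 5, 4]
After 2 (reverse(2, 3)): [3, 2, 1, 0, 5, 4]
After 3 (swap(0, 4)): [5, 2, 1, 0, 3, 4]
After 4 (swap(4, 0)): [3, 2, 1, 0, 5, 4]
After 5 (rotate_left(0, 2, k=2)): [1, 3, 2, 0, 5, 4]
After 6 (reverse(2, 5)): [1, 3, 4, 5, 0, 2]
After 7 (swap(2, 0)): [4, 3, 1, 5, 0, 2]
After 8 (rotate_left(1, 4, k=1)): [4, 1, 5, 0, 3, 2]
After 9 (swap(1, 2)): [4, 5, 1, 0, 3, 2]
After 10 (reverse(3, 5)): [4, 5, 1, 2, 3, 0]
After 11 (swap(3, 1)): [4, 2, 1, 5, 3, 0]
After 12 (rotate_left(3, 5, k=2)): [4, 2, 1, 0, 5, 3]
After 13 (reverse(2, 5)): [4, 2, 3, 5, 0, 1]
After 14 (swap(2, 4)): [4, 2, 0, 5, 3, 1]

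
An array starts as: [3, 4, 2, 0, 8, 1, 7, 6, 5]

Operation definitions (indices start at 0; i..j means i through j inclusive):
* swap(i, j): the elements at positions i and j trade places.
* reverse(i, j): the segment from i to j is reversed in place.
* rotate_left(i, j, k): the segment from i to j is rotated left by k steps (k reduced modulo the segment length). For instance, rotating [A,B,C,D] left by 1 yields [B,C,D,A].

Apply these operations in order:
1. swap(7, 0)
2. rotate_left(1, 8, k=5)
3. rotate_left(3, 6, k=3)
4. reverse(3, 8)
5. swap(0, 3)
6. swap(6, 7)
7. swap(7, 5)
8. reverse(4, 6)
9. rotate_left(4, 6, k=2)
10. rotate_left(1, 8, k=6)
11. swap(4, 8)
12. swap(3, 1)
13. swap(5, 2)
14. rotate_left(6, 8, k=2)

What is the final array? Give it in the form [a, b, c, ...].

Answer: [1, 7, 6, 2, 4, 0, 3, 8, 5]

Derivation:
After 1 (swap(7, 0)): [6, 4, 2, 0, 8, 1, 7, 3, 5]
After 2 (rotate_left(1, 8, k=5)): [6, 7, 3, 5, 4, 2, 0, 8, 1]
After 3 (rotate_left(3, 6, k=3)): [6, 7, 3, 0, 5, 4, 2, 8, 1]
After 4 (reverse(3, 8)): [6, 7, 3, 1, 8, 2, 4, 5, 0]
After 5 (swap(0, 3)): [1, 7, 3, 6, 8, 2, 4, 5, 0]
After 6 (swap(6, 7)): [1, 7, 3, 6, 8, 2, 5, 4, 0]
After 7 (swap(7, 5)): [1, 7, 3, 6, 8, 4, 5, 2, 0]
After 8 (reverse(4, 6)): [1, 7, 3, 6, 5, 4, 8, 2, 0]
After 9 (rotate_left(4, 6, k=2)): [1, 7, 3, 6, 8, 5, 4, 2, 0]
After 10 (rotate_left(1, 8, k=6)): [1, 2, 0, 7, 3, 6, 8, 5, 4]
After 11 (swap(4, 8)): [1, 2, 0, 7, 4, 6, 8, 5, 3]
After 12 (swap(3, 1)): [1, 7, 0, 2, 4, 6, 8, 5, 3]
After 13 (swap(5, 2)): [1, 7, 6, 2, 4, 0, 8, 5, 3]
After 14 (rotate_left(6, 8, k=2)): [1, 7, 6, 2, 4, 0, 3, 8, 5]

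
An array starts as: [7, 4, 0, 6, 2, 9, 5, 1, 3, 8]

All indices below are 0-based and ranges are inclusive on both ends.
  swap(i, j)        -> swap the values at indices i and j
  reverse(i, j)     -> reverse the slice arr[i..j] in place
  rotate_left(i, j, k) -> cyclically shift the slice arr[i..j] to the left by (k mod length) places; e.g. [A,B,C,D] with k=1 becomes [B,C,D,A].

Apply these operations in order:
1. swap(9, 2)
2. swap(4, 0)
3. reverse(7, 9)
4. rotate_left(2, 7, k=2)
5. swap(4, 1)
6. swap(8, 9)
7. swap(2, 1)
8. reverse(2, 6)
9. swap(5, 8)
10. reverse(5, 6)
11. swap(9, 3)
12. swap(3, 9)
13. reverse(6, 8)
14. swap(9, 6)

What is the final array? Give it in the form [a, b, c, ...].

Answer: [2, 7, 8, 0, 4, 5, 3, 6, 1, 9]

Derivation:
After 1 (swap(9, 2)): [7, 4, 8, 6, 2, 9, 5, 1, 3, 0]
After 2 (swap(4, 0)): [2, 4, 8, 6, 7, 9, 5, 1, 3, 0]
After 3 (reverse(7, 9)): [2, 4, 8, 6, 7, 9, 5, 0, 3, 1]
After 4 (rotate_left(2, 7, k=2)): [2, 4, 7, 9, 5, 0, 8, 6, 3, 1]
After 5 (swap(4, 1)): [2, 5, 7, 9, 4, 0, 8, 6, 3, 1]
After 6 (swap(8, 9)): [2, 5, 7, 9, 4, 0, 8, 6, 1, 3]
After 7 (swap(2, 1)): [2, 7, 5, 9, 4, 0, 8, 6, 1, 3]
After 8 (reverse(2, 6)): [2, 7, 8, 0, 4, 9, 5, 6, 1, 3]
After 9 (swap(5, 8)): [2, 7, 8, 0, 4, 1, 5, 6, 9, 3]
After 10 (reverse(5, 6)): [2, 7, 8, 0, 4, 5, 1, 6, 9, 3]
After 11 (swap(9, 3)): [2, 7, 8, 3, 4, 5, 1, 6, 9, 0]
After 12 (swap(3, 9)): [2, 7, 8, 0, 4, 5, 1, 6, 9, 3]
After 13 (reverse(6, 8)): [2, 7, 8, 0, 4, 5, 9, 6, 1, 3]
After 14 (swap(9, 6)): [2, 7, 8, 0, 4, 5, 3, 6, 1, 9]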